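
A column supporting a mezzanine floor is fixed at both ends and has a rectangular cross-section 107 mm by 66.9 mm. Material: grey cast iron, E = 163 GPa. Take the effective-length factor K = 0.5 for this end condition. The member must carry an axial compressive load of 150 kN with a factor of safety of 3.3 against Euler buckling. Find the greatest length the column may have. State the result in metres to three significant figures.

Buckling occurs about the weak axis: I_min = h·b³/12 with b = 66.9 mm (the shorter side).
I_min = 107×66.9³/12 = 2.670×10^6 mm⁴
I = 2.670×10^-6 m⁴
Required critical load P_cr = n·P = 3.3 × 150 = 495.0 kN = 4.950×10^5 N
From P_cr = π²EI/(K·L)²:  L = (1/K)·√(π²EI/P_cr) = (1/0.5)·√(π²×1.63×10^11×2.670×10^-6/4.950×10^5)
L = 5.89 m

L_max ≈ 5.89 m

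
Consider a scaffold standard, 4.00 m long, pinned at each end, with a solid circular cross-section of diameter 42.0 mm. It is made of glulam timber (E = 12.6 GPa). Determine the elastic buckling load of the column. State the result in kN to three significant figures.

I = πd⁴/64 = π×42.0⁴/64 = 1.527×10^5 mm⁴
I = 1.527×10^5 mm⁴ = 1.527×10^-7 m⁴
Effective length L_e = K·L = 1 × 4.00 = 4.000 m
P_cr = π²EI / L_e² = π² × 12.6×10⁹ × 1.527×10^-7 / 4.000² = 1.187×10^3 N

P_cr ≈ 1.19 kN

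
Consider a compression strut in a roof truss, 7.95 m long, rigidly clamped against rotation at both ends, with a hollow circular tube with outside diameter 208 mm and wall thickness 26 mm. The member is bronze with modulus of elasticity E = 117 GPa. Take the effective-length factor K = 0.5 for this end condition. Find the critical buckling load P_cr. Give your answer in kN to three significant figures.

P_cr ≈ 4590 kN

Inner diameter d_i = 208 − 2×26 = 156.0 mm
I = π(d_o⁴ − d_i⁴)/64 = π(208⁴ − 156.0⁴)/64 = 6.281×10^7 mm⁴
I = 6.281×10^7 mm⁴ = 6.281×10^-5 m⁴
Effective length L_e = K·L = 0.5 × 7.95 = 3.975 m
P_cr = π²EI / L_e² = π² × 117×10⁹ × 6.281×10^-5 / 3.975² = 4.590×10^6 N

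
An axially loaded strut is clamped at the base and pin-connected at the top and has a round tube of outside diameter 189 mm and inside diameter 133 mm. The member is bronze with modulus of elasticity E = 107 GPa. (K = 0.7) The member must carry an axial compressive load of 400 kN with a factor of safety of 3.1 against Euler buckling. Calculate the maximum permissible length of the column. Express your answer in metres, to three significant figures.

L_max ≈ 9.06 m

d_o = 189 mm, d_i = 133 mm
I = π(d_o⁴ − d_i⁴)/64 = π(189⁴ − 133.0⁴)/64 = 4.728×10^7 mm⁴
I = 4.728×10^-5 m⁴
Required critical load P_cr = n·P = 3.1 × 400 = 1240 kN = 1.240×10^6 N
From P_cr = π²EI/(K·L)²:  L = (1/K)·√(π²EI/P_cr) = (1/0.7)·√(π²×1.07×10^11×4.728×10^-5/1.240×10^6)
L = 9.06 m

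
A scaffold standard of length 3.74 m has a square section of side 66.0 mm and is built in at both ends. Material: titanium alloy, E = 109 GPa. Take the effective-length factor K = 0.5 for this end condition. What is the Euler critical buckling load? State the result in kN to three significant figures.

I = a⁴/12 = 66.0⁴/12 = 1.581×10^6 mm⁴
I = 1.581×10^6 mm⁴ = 1.581×10^-6 m⁴
Effective length L_e = K·L = 0.5 × 3.74 = 1.870 m
P_cr = π²EI / L_e² = π² × 109×10⁹ × 1.581×10^-6 / 1.870² = 4.864×10^5 N

P_cr ≈ 486 kN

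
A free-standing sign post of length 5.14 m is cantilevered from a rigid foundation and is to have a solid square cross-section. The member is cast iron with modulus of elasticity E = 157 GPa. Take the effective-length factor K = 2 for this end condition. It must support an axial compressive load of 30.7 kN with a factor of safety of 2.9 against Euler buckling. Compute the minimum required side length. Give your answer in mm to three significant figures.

Required P_cr = n·P = 2.9 × 30.7 = 89.03 kN
L_e = K·L = 2 × 5.14 = 10.28 m
Required I = P_cr·L_e²/(π²E) = 8.903×10^4 × 10.28² / (π² × 1.57×10^11) = 6.072×10^-6 m⁴
I_req = 6.072×10^6 mm⁴
Solid square: I = a⁴/12  ⇒  a = (12I)^(1/4) = (12×6.072×10^6)^(1/4) = 92.4 mm

a ≈ 92.4 mm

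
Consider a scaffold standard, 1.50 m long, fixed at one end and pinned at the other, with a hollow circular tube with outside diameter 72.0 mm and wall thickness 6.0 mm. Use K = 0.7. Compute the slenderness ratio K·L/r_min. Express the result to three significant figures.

Inner diameter d_i = 72.0 − 2×6.0 = 60.00 mm
I = π(d_o⁴ − d_i⁴)/64 = π(72.0⁴ − 60.00⁴)/64 = 6.830×10^5 mm⁴
A = 1.244×10^3 mm²;  r_min = √(I/A) = √(6.830×10^5/1.244×10^3) = 23.43 mm
L_e = K·L = 0.7 × 1.50 m = 1.050 m = 1050.0 mm
λ = L_e / r_min = 1050.0 / 23.43 = 44.8

λ ≈ 44.8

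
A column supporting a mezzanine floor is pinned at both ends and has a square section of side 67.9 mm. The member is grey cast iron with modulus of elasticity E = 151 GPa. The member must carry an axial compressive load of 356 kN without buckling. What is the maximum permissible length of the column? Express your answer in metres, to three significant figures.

I = a⁴/12 = 67.9⁴/12 = 1.771×10^6 mm⁴
I = 1.771×10^-6 m⁴
At the buckling limit P_cr = P = 3.560×10^5 N
From P_cr = π²EI/(K·L)²:  L = (1/K)·√(π²EI/P_cr) = (1/1)·√(π²×1.51×10^11×1.771×10^-6/3.560×10^5)
L = 2.72 m

L_max ≈ 2.72 m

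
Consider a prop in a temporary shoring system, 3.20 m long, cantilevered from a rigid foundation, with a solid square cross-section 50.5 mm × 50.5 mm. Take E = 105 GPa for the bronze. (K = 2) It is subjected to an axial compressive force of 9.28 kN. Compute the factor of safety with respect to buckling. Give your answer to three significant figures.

n ≈ 1.48

I = a⁴/12 = 50.5⁴/12 = 5.420×10^5 mm⁴
I = 5.420×10^5 mm⁴ = 5.420×10^-7 m⁴
Effective length L_e = K·L = 2 × 3.20 = 6.400 m
P_cr = π²EI / L_e² = π² × 105×10⁹ × 5.420×10^-7 / 6.400² = 1.371×10^4 N
Factor of safety n = P_cr / P = 13.712 / 9.28 = 1.48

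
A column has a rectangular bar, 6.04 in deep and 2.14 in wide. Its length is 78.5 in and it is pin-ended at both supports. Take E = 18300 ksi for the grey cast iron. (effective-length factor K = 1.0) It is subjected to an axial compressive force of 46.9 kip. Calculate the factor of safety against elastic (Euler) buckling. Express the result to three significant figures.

n ≈ 3.08

Buckling occurs about the weak axis: I_min = h·b³/12 with b = 2.14 in (the shorter side).
I_min = 6.04×2.14³/12 = 4.933 in⁴
Effective length L_e = K·L = 1 × 78.5 = 78.50 in
P_cr = π²EI / L_e² = π² × 18300×10³ × 4.933 / 78.50² = 1.446×10^5 lb
Factor of safety n = P_cr / P = 144.58 / 46.9 = 3.08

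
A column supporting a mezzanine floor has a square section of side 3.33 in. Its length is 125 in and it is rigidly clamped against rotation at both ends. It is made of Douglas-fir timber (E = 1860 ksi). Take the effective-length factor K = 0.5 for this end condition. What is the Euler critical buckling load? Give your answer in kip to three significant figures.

P_cr ≈ 48.2 kip

I = a⁴/12 = 3.33⁴/12 = 10.25 in⁴
Effective length L_e = K·L = 0.5 × 125 = 62.50 in
P_cr = π²EI / L_e² = π² × 1860×10³ × 10.25 / 62.50² = 4.816×10^4 lb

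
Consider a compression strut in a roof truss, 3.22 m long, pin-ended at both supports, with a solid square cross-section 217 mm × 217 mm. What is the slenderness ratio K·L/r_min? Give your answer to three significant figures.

For a square r = a/√12 = 217/√12 = 62.64 mm
L_e = K·L = 1 × 3.22 m = 3.220 m = 3220.0 mm
λ = L_e / r_min = 3220.0 / 62.64 = 51.4

λ ≈ 51.4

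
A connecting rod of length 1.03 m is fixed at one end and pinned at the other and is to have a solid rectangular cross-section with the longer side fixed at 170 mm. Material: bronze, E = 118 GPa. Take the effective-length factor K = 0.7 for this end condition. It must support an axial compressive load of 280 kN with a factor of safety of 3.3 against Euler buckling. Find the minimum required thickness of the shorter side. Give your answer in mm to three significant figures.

Required P_cr = n·P = 3.3 × 280 = 924.0 kN
L_e = K·L = 0.7 × 1.03 = 0.7210 m
Required I = P_cr·L_e²/(π²E) = 9.240×10^5 × 0.7210² / (π² × 1.18×10^11) = 4.124×10^-7 m⁴
I_req = 4.124×10^5 mm⁴
Rectangle, weak axis: I_min = h·b³/12 with h = 170 mm fixed  ⇒  b = (12I/h)^(1/3) = 30.8 mm

b ≈ 30.8 mm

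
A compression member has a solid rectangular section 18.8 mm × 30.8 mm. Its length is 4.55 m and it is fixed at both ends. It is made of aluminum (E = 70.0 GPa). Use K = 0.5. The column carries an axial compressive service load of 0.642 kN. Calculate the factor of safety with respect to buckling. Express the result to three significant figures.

Buckling occurs about the weak axis: I_min = h·b³/12 with b = 18.8 mm (the shorter side).
I_min = 30.8×18.8³/12 = 1.705×10^4 mm⁴
I = 1.705×10^4 mm⁴ = 1.705×10^-8 m⁴
Effective length L_e = K·L = 0.5 × 4.55 = 2.275 m
P_cr = π²EI / L_e² = π² × 70.0×10⁹ × 1.705×10^-8 / 2.275² = 2.277×10^3 N
Factor of safety n = P_cr / P = 2.2766 / 0.642 = 3.55

n ≈ 3.55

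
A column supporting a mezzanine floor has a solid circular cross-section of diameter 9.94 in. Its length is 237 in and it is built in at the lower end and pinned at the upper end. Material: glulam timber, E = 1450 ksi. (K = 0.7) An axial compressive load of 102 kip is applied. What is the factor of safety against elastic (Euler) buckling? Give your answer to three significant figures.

n ≈ 2.44

I = πd⁴/64 = π×9.94⁴/64 = 479.2 in⁴
Effective length L_e = K·L = 0.7 × 237 = 165.9 in
P_cr = π²EI / L_e² = π² × 1450×10³ × 479.2 / 165.9² = 2.492×10^5 lb
Factor of safety n = P_cr / P = 249.17 / 102 = 2.44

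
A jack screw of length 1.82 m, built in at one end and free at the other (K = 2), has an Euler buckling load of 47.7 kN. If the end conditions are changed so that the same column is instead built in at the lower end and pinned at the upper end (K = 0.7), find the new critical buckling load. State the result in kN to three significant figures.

P_cr ≈ 389 kN

P_cr ∝ 1/K², so P_cr,new = P_cr,old × (K_old/K_new)² = 47.7 × (2/0.7)²
= 47.7 × 8.163 = 389 kN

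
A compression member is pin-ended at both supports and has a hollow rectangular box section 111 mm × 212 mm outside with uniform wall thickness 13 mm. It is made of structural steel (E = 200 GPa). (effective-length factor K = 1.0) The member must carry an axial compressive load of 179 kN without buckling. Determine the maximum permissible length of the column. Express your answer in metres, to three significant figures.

L_max ≈ 12.7 m

Inner dimensions: h_i = 212 − 2×13 = 186.0 mm, b_i = 111 − 2×13 = 85.00 mm
Weak-axis I_min = (h_o·b_o³ − h_i·b_i³)/12 with b_o = 111, b_i = 85.00 mm (shorter outer/inner sides).
I_min = (212×111³ − 186.0×85.00³)/12 = 1.464×10^7 mm⁴
I = 1.464×10^-5 m⁴
At the buckling limit P_cr = P = 1.790×10^5 N
From P_cr = π²EI/(K·L)²:  L = (1/K)·√(π²EI/P_cr) = (1/1)·√(π²×2.00×10^11×1.464×10^-5/1.790×10^5)
L = 12.7 m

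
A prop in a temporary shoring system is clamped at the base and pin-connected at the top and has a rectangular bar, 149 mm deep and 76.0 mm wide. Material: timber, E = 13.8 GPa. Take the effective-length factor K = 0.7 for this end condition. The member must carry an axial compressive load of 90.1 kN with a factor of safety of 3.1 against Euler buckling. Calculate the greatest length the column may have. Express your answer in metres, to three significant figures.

Buckling occurs about the weak axis: I_min = h·b³/12 with b = 76.0 mm (the shorter side).
I_min = 149×76.0³/12 = 5.451×10^6 mm⁴
I = 5.451×10^-6 m⁴
Required critical load P_cr = n·P = 3.1 × 90.1 = 279.3 kN = 2.793×10^5 N
From P_cr = π²EI/(K·L)²:  L = (1/K)·√(π²EI/P_cr) = (1/0.7)·√(π²×1.38×10^10×5.451×10^-6/2.793×10^5)
L = 2.33 m

L_max ≈ 2.33 m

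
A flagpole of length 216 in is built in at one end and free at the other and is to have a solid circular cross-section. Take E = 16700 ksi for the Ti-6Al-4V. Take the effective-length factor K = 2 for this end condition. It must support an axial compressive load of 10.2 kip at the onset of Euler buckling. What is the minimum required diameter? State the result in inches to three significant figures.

L_e = K·L = 2 × 216 = 432.0 in
Required I = P_cr·L_e²/(π²E) = 1.020×10^4 × 432.0² / (π² × 1.67×10^7) = 11.55 in⁴
Solid circle: I = πd⁴/64  ⇒  d = (64I/π)^(1/4) = (64×11.55/π)^(1/4) = 3.92 in

d ≈ 3.92 in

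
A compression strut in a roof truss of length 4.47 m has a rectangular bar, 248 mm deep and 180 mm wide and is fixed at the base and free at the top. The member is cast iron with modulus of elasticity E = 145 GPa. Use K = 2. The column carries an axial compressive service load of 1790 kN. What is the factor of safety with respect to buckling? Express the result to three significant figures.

n ≈ 1.21

Buckling occurs about the weak axis: I_min = h·b³/12 with b = 180 mm (the shorter side).
I_min = 248×180³/12 = 1.205×10^8 mm⁴
I = 1.205×10^8 mm⁴ = 1.205×10^-4 m⁴
Effective length L_e = K·L = 2 × 4.47 = 8.940 m
P_cr = π²EI / L_e² = π² × 145×10⁹ × 1.205×10^-4 / 8.940² = 2.158×10^6 N
Factor of safety n = P_cr / P = 2158.1 / 1790 = 1.21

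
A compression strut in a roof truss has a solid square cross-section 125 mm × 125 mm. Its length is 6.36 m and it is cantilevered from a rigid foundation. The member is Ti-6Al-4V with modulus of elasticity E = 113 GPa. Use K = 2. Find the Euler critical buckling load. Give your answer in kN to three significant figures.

I = a⁴/12 = 125⁴/12 = 2.035×10^7 mm⁴
I = 2.035×10^7 mm⁴ = 2.035×10^-5 m⁴
Effective length L_e = K·L = 2 × 6.36 = 12.72 m
P_cr = π²EI / L_e² = π² × 113×10⁹ × 2.035×10^-5 / 12.72² = 1.402×10^5 N

P_cr ≈ 140 kN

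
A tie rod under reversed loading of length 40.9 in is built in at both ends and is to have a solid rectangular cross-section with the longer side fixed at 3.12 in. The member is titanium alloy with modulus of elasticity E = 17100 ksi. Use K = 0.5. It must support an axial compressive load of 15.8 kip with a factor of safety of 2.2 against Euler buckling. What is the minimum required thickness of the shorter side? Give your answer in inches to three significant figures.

Required P_cr = n·P = 2.2 × 15.8 = 34.76 kip
L_e = K·L = 0.5 × 40.9 = 20.45 in
Required I = P_cr·L_e²/(π²E) = 3.476×10^4 × 20.45² / (π² × 1.71×10^7) = 8.613×10^-2 in⁴
Rectangle, weak axis: I_min = h·b³/12 with h = 3.12 in fixed  ⇒  b = (12I/h)^(1/3) = 0.692 in

b ≈ 0.692 in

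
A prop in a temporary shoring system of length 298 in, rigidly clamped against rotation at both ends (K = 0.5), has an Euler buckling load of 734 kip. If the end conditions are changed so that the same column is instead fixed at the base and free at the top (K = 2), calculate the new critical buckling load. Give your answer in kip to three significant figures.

P_cr ≈ 45.9 kip

P_cr ∝ 1/K², so P_cr,new = P_cr,old × (K_old/K_new)² = 734 × (0.5/2)²
= 734 × 0.06250 = 45.9 kip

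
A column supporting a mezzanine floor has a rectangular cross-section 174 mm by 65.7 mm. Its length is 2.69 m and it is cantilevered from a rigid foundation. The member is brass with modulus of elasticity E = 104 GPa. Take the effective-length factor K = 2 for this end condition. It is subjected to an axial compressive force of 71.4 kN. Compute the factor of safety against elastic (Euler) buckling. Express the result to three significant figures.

Buckling occurs about the weak axis: I_min = h·b³/12 with b = 65.7 mm (the shorter side).
I_min = 174×65.7³/12 = 4.112×10^6 mm⁴
I = 4.112×10^6 mm⁴ = 4.112×10^-6 m⁴
Effective length L_e = K·L = 2 × 2.69 = 5.380 m
P_cr = π²EI / L_e² = π² × 104×10⁹ × 4.112×10^-6 / 5.380² = 1.458×10^5 N
Factor of safety n = P_cr / P = 145.83 / 71.4 = 2.04

n ≈ 2.04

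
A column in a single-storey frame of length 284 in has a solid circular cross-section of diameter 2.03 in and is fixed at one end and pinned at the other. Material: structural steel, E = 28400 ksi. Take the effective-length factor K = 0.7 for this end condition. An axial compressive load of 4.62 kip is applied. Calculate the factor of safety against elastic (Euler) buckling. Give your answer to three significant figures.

I = πd⁴/64 = π×2.03⁴/64 = 0.8336 in⁴
Effective length L_e = K·L = 0.7 × 284 = 198.8 in
P_cr = π²EI / L_e² = π² × 28400×10³ × 0.8336 / 198.8² = 5.912×10^3 lb
Factor of safety n = P_cr / P = 5.9121 / 4.62 = 1.28

n ≈ 1.28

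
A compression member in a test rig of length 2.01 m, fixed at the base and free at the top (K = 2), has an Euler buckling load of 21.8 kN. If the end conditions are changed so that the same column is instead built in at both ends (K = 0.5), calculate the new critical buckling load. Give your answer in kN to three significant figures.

P_cr ≈ 349 kN

P_cr ∝ 1/K², so P_cr,new = P_cr,old × (K_old/K_new)² = 21.8 × (2/0.5)²
= 21.8 × 16.00 = 349 kN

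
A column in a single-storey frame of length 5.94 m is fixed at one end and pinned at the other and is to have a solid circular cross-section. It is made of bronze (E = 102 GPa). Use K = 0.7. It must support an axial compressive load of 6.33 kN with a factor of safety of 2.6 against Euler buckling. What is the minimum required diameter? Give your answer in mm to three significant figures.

d ≈ 49.0 mm

Required P_cr = n·P = 2.6 × 6.33 = 16.46 kN
L_e = K·L = 0.7 × 5.94 = 4.158 m
Required I = P_cr·L_e²/(π²E) = 1.646×10^4 × 4.158² / (π² × 1.02×10^11) = 2.826×10^-7 m⁴
I_req = 2.826×10^5 mm⁴
Solid circle: I = πd⁴/64  ⇒  d = (64I/π)^(1/4) = (64×2.826×10^5/π)^(1/4) = 49.0 mm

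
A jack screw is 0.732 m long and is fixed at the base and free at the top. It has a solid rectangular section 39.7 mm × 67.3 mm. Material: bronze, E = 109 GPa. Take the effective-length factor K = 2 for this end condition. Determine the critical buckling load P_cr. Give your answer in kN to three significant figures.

Buckling occurs about the weak axis: I_min = h·b³/12 with b = 39.7 mm (the shorter side).
I_min = 67.3×39.7³/12 = 3.509×10^5 mm⁴
I = 3.509×10^5 mm⁴ = 3.509×10^-7 m⁴
Effective length L_e = K·L = 2 × 0.732 = 1.464 m
P_cr = π²EI / L_e² = π² × 109×10⁹ × 3.509×10^-7 / 1.464² = 1.761×10^5 N

P_cr ≈ 176 kN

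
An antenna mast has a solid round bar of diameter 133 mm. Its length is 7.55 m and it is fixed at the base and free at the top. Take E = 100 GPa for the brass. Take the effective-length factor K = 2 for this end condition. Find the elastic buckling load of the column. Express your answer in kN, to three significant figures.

I = πd⁴/64 = π×133⁴/64 = 1.536×10^7 mm⁴
I = 1.536×10^7 mm⁴ = 1.536×10^-5 m⁴
Effective length L_e = K·L = 2 × 7.55 = 15.10 m
P_cr = π²EI / L_e² = π² × 100×10⁹ × 1.536×10^-5 / 15.10² = 6.648×10^4 N

P_cr ≈ 66.5 kN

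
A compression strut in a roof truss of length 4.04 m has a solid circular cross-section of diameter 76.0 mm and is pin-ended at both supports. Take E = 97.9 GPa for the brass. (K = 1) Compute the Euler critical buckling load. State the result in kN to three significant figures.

I = πd⁴/64 = π×76.0⁴/64 = 1.638×10^6 mm⁴
I = 1.638×10^6 mm⁴ = 1.638×10^-6 m⁴
Effective length L_e = K·L = 1 × 4.04 = 4.040 m
P_cr = π²EI / L_e² = π² × 97.9×10⁹ × 1.638×10^-6 / 4.040² = 9.695×10^4 N

P_cr ≈ 96.9 kN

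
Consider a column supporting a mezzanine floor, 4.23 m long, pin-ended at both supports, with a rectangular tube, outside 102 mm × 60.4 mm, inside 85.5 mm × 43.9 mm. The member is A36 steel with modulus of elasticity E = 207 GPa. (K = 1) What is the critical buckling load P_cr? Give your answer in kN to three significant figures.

P_cr ≈ 145 kN

Weak-axis I_min = (h_o·b_o³ − h_i·b_i³)/12 with b_o = 60.4, b_i = 43.90 mm (shorter outer/inner sides).
I_min = (102×60.4³ − 85.50×43.90³)/12 = 1.270×10^6 mm⁴
I = 1.270×10^6 mm⁴ = 1.270×10^-6 m⁴
Effective length L_e = K·L = 1 × 4.23 = 4.230 m
P_cr = π²EI / L_e² = π² × 207×10⁹ × 1.270×10^-6 / 4.230² = 1.450×10^5 N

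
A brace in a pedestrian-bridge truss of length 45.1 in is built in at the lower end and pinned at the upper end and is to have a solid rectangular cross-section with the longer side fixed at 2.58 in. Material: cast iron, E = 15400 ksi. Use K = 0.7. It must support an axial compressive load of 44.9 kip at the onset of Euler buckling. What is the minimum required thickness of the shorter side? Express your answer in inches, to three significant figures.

L_e = K·L = 0.7 × 45.1 = 31.57 in
Required I = P_cr·L_e²/(π²E) = 4.490×10^4 × 31.57² / (π² × 1.54×10^7) = 0.2944 in⁴
Rectangle, weak axis: I_min = h·b³/12 with h = 2.58 in fixed  ⇒  b = (12I/h)^(1/3) = 1.11 in

b ≈ 1.11 in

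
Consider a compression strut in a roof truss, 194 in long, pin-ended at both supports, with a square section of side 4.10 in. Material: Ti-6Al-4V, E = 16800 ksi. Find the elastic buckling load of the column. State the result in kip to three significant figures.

P_cr ≈ 104 kip

I = a⁴/12 = 4.10⁴/12 = 23.55 in⁴
Effective length L_e = K·L = 1 × 194 = 194.0 in
P_cr = π²EI / L_e² = π² × 16800×10³ × 23.55 / 194.0² = 1.037×10^5 lb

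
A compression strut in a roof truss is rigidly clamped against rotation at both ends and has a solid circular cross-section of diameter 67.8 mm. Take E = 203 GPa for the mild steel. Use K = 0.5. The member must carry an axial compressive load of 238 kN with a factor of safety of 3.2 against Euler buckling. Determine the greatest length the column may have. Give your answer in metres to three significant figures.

I = πd⁴/64 = π×67.8⁴/64 = 1.037×10^6 mm⁴
I = 1.037×10^-6 m⁴
Required critical load P_cr = n·P = 3.2 × 238 = 761.6 kN = 7.616×10^5 N
From P_cr = π²EI/(K·L)²:  L = (1/K)·√(π²EI/P_cr) = (1/0.5)·√(π²×2.03×10^11×1.037×10^-6/7.616×10^5)
L = 3.30 m

L_max ≈ 3.30 m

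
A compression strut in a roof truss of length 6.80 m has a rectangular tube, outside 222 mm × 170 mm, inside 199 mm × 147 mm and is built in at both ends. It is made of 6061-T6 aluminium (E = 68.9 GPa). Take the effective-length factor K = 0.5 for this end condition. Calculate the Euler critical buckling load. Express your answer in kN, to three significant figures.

P_cr ≈ 2250 kN

Weak-axis I_min = (h_o·b_o³ − h_i·b_i³)/12 with b_o = 170, b_i = 147.0 mm (shorter outer/inner sides).
I_min = (222×170³ − 199.0×147.0³)/12 = 3.821×10^7 mm⁴
I = 3.821×10^7 mm⁴ = 3.821×10^-5 m⁴
Effective length L_e = K·L = 0.5 × 6.80 = 3.400 m
P_cr = π²EI / L_e² = π² × 68.9×10⁹ × 3.821×10^-5 / 3.400² = 2.248×10^6 N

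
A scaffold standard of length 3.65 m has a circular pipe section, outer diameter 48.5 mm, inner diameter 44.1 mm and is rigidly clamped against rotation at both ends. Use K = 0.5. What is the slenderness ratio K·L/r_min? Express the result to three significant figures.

d_o = 48.5 mm, d_i = 44.1 mm
I = π(d_o⁴ − d_i⁴)/64 = π(48.5⁴ − 44.10⁴)/64 = 8.594×10^4 mm⁴
A = 320.0 mm²;  r_min = √(I/A) = √(8.594×10^4/320.0) = 16.39 mm
L_e = K·L = 0.5 × 3.65 m = 1.825 m = 1825.0 mm
λ = L_e / r_min = 1825.0 / 16.39 = 111

λ ≈ 111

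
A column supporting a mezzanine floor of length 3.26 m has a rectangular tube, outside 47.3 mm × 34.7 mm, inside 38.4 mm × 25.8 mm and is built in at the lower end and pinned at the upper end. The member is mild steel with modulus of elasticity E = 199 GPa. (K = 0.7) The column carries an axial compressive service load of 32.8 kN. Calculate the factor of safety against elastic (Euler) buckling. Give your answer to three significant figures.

n ≈ 1.26

Weak-axis I_min = (h_o·b_o³ − h_i·b_i³)/12 with b_o = 34.7, b_i = 25.80 mm (shorter outer/inner sides).
I_min = (47.3×34.7³ − 38.40×25.80³)/12 = 1.097×10^5 mm⁴
I = 1.097×10^5 mm⁴ = 1.097×10^-7 m⁴
Effective length L_e = K·L = 0.7 × 3.26 = 2.282 m
P_cr = π²EI / L_e² = π² × 199×10⁹ × 1.097×10^-7 / 2.282² = 4.139×10^4 N
Factor of safety n = P_cr / P = 41.387 / 32.8 = 1.26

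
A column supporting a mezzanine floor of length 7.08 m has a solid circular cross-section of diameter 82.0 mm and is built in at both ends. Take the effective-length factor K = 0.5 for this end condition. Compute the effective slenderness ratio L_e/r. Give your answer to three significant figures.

λ ≈ 173

I = πd⁴/64 = π×82.0⁴/64 = 2.219×10^6 mm⁴
A = 5.281×10^3 mm²;  r_min = √(I/A) = √(2.219×10^6/5.281×10^3) = 20.50 mm
L_e = K·L = 0.5 × 7.08 m = 3.540 m = 3540.0 mm
λ = L_e / r_min = 3540.0 / 20.50 = 173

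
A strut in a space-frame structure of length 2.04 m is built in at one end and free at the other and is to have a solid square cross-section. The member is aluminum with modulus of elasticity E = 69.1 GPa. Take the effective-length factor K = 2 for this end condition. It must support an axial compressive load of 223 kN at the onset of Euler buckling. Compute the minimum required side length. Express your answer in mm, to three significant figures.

a ≈ 89.9 mm

L_e = K·L = 2 × 2.04 = 4.080 m
Required I = P_cr·L_e²/(π²E) = 2.230×10^5 × 4.080² / (π² × 6.91×10^10) = 5.443×10^-6 m⁴
I_req = 5.443×10^6 mm⁴
Solid square: I = a⁴/12  ⇒  a = (12I)^(1/4) = (12×5.443×10^6)^(1/4) = 89.9 mm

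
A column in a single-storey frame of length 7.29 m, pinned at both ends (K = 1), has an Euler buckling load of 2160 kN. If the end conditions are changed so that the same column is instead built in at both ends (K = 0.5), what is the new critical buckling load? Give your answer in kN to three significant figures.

P_cr ≈ 8640 kN

P_cr ∝ 1/K², so P_cr,new = P_cr,old × (K_old/K_new)² = 2160 × (1/0.5)²
= 2160 × 4.000 = 8640 kN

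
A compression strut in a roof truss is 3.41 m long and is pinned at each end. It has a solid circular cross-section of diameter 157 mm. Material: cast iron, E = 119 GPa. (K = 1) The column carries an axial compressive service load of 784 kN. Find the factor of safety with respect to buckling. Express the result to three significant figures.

n ≈ 3.84

I = πd⁴/64 = π×157⁴/64 = 2.982×10^7 mm⁴
I = 2.982×10^7 mm⁴ = 2.982×10^-5 m⁴
Effective length L_e = K·L = 1 × 3.41 = 3.410 m
P_cr = π²EI / L_e² = π² × 119×10⁹ × 2.982×10^-5 / 3.410² = 3.012×10^6 N
Factor of safety n = P_cr / P = 3012.4 / 784 = 3.84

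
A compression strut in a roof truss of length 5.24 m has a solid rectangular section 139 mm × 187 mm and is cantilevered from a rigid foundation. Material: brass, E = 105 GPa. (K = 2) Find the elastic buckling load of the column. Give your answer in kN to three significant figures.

P_cr ≈ 395 kN

Buckling occurs about the weak axis: I_min = h·b³/12 with b = 139 mm (the shorter side).
I_min = 187×139³/12 = 4.185×10^7 mm⁴
I = 4.185×10^7 mm⁴ = 4.185×10^-5 m⁴
Effective length L_e = K·L = 2 × 5.24 = 10.48 m
P_cr = π²EI / L_e² = π² × 105×10⁹ × 4.185×10^-5 / 10.48² = 3.949×10^5 N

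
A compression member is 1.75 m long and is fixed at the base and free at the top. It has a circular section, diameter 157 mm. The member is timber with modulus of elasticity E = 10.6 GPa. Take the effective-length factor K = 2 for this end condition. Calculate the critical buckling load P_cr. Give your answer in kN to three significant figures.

I = πd⁴/64 = π×157⁴/64 = 2.982×10^7 mm⁴
I = 2.982×10^7 mm⁴ = 2.982×10^-5 m⁴
Effective length L_e = K·L = 2 × 1.75 = 3.500 m
P_cr = π²EI / L_e² = π² × 10.6×10⁹ × 2.982×10^-5 / 3.500² = 2.547×10^5 N

P_cr ≈ 255 kN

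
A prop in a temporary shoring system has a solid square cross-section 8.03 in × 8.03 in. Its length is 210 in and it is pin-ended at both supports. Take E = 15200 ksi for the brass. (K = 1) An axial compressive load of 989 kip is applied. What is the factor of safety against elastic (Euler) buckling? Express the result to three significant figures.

I = a⁴/12 = 8.03⁴/12 = 346.5 in⁴
Effective length L_e = K·L = 1 × 210 = 210.0 in
P_cr = π²EI / L_e² = π² × 15200×10³ × 346.5 / 210.0² = 1.179×10^6 lb
Factor of safety n = P_cr / P = 1178.7 / 989 = 1.19

n ≈ 1.19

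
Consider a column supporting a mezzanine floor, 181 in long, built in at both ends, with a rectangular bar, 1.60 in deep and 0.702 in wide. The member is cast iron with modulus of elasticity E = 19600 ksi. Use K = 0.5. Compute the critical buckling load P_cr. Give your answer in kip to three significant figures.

Buckling occurs about the weak axis: I_min = h·b³/12 with b = 0.702 in (the shorter side).
I_min = 1.60×0.702³/12 = 4.613×10^-2 in⁴
Effective length L_e = K·L = 0.5 × 181 = 90.50 in
P_cr = π²EI / L_e² = π² × 19600×10³ × 4.613×10^-2 / 90.50² = 1.089×10^3 lb

P_cr ≈ 1.09 kip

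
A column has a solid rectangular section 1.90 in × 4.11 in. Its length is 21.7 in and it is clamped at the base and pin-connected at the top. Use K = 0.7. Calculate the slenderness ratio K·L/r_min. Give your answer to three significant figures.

For a rectangle r_min = b/√12 = 1.90/√12 = 0.5485 in
L_e = K·L = 0.7 × 21.7 = 15.19 in
λ = L_e / r_min = 15.190 / 0.5485 = 27.7

λ ≈ 27.7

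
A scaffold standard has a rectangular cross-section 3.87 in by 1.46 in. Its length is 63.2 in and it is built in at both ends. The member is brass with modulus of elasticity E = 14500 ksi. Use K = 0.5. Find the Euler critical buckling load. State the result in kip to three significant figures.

Buckling occurs about the weak axis: I_min = h·b³/12 with b = 1.46 in (the shorter side).
I_min = 3.87×1.46³/12 = 1.004 in⁴
Effective length L_e = K·L = 0.5 × 63.2 = 31.60 in
P_cr = π²EI / L_e² = π² × 14500×10³ × 1.004 / 31.60² = 1.438×10^5 lb

P_cr ≈ 144 kip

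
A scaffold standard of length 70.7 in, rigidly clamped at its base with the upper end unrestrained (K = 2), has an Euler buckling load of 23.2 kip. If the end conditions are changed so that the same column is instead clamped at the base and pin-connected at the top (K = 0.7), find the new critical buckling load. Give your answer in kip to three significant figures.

P_cr ∝ 1/K², so P_cr,new = P_cr,old × (K_old/K_new)² = 23.2 × (2/0.7)²
= 23.2 × 8.163 = 189 kip

P_cr ≈ 189 kip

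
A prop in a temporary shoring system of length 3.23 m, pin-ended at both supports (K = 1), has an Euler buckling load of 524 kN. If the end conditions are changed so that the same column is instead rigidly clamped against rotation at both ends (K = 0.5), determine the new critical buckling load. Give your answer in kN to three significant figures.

P_cr ≈ 2100 kN

P_cr ∝ 1/K², so P_cr,new = P_cr,old × (K_old/K_new)² = 524 × (1/0.5)²
= 524 × 4.000 = 2100 kN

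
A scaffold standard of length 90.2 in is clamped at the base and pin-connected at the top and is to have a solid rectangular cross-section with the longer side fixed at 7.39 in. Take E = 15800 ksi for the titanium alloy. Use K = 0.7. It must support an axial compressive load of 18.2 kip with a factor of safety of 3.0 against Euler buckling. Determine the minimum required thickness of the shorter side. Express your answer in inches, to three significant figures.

Required P_cr = n·P = 3.0 × 18.2 = 54.60 kip
L_e = K·L = 0.7 × 90.2 = 63.14 in
Required I = P_cr·L_e²/(π²E) = 5.460×10^4 × 63.14² / (π² × 1.58×10^7) = 1.396 in⁴
Rectangle, weak axis: I_min = h·b³/12 with h = 7.39 in fixed  ⇒  b = (12I/h)^(1/3) = 1.31 in

b ≈ 1.31 in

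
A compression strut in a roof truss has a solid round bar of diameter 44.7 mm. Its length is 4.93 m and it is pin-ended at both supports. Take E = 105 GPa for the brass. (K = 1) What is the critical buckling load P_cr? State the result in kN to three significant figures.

I = πd⁴/64 = π×44.7⁴/64 = 1.960×10^5 mm⁴
I = 1.960×10^5 mm⁴ = 1.960×10^-7 m⁴
Effective length L_e = K·L = 1 × 4.93 = 4.930 m
P_cr = π²EI / L_e² = π² × 105×10⁹ × 1.960×10^-7 / 4.930² = 8.356×10^3 N

P_cr ≈ 8.36 kN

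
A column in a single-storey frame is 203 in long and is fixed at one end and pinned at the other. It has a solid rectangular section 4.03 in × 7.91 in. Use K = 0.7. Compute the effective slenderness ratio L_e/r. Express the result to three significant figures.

λ ≈ 122

Buckling occurs about the weak axis: I_min = h·b³/12 with b = 4.03 in (the shorter side).
I_min = 7.91×4.03³/12 = 43.14 in⁴
A = 31.88 in²;  r_min = √(I/A) = √(43.14/31.88) = 1.163 in
L_e = K·L = 0.7 × 203 = 142.1 in
λ = L_e / r_min = 142.10 / 1.163 = 122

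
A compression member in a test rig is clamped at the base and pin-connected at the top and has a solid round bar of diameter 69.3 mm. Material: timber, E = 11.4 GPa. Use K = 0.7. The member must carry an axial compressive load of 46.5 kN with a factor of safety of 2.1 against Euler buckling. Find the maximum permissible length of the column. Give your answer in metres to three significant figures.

I = πd⁴/64 = π×69.3⁴/64 = 1.132×10^6 mm⁴
I = 1.132×10^-6 m⁴
Required critical load P_cr = n·P = 2.1 × 46.5 = 97.65 kN = 9.765×10^4 N
From P_cr = π²EI/(K·L)²:  L = (1/K)·√(π²EI/P_cr) = (1/0.7)·√(π²×1.14×10^10×1.132×10^-6/9.765×10^4)
L = 1.63 m

L_max ≈ 1.63 m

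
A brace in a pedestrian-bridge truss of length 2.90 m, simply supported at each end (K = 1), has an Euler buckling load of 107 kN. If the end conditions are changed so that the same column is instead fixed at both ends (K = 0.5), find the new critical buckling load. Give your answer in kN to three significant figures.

P_cr ≈ 428 kN

P_cr ∝ 1/K², so P_cr,new = P_cr,old × (K_old/K_new)² = 107 × (1/0.5)²
= 107 × 4.000 = 428 kN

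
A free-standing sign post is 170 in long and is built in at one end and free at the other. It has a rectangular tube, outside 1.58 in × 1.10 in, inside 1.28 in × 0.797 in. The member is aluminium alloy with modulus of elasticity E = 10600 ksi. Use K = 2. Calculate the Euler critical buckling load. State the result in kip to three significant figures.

Weak-axis I_min = (h_o·b_o³ − h_i·b_i³)/12 with b_o = 1.10, b_i = 0.7970 in (shorter outer/inner sides).
I_min = (1.58×1.10³ − 1.280×0.7970³)/12 = 0.1212 in⁴
Effective length L_e = K·L = 2 × 170 = 340.0 in
P_cr = π²EI / L_e² = π² × 10600×10³ × 0.1212 / 340.0² = 109.7 lb

P_cr ≈ 0.110 kip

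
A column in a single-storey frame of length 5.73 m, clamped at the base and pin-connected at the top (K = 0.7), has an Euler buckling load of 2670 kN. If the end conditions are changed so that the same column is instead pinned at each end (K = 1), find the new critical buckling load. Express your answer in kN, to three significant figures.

P_cr ≈ 1310 kN

P_cr ∝ 1/K², so P_cr,new = P_cr,old × (K_old/K_new)² = 2670 × (0.7/1)²
= 2670 × 0.4900 = 1310 kN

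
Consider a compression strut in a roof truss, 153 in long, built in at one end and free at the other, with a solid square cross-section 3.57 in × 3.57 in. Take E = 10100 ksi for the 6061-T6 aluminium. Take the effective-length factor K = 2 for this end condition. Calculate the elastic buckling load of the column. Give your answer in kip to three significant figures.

I = a⁴/12 = 3.57⁴/12 = 13.54 in⁴
Effective length L_e = K·L = 2 × 153 = 306.0 in
P_cr = π²EI / L_e² = π² × 10100×10³ × 13.54 / 306.0² = 1.441×10^4 lb

P_cr ≈ 14.4 kip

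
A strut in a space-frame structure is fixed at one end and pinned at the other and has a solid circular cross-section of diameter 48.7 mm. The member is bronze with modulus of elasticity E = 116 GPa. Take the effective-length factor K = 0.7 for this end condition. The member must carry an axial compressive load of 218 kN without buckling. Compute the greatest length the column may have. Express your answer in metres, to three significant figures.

I = πd⁴/64 = π×48.7⁴/64 = 2.761×10^5 mm⁴
I = 2.761×10^-7 m⁴
At the buckling limit P_cr = P = 2.180×10^5 N
From P_cr = π²EI/(K·L)²:  L = (1/K)·√(π²EI/P_cr) = (1/0.7)·√(π²×1.16×10^11×2.761×10^-7/2.180×10^5)
L = 1.72 m

L_max ≈ 1.72 m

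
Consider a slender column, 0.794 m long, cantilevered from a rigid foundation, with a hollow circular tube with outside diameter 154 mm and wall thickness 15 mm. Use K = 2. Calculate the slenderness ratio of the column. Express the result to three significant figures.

λ ≈ 32.1

Inner diameter d_i = 154 − 2×15 = 124.0 mm
I = π(d_o⁴ − d_i⁴)/64 = π(154⁴ − 124.0⁴)/64 = 1.600×10^7 mm⁴
A = 6.550×10^3 mm²;  r_min = √(I/A) = √(1.600×10^7/6.550×10^3) = 49.43 mm
L_e = K·L = 2 × 0.794 m = 1.588 m = 1588.0 mm
λ = L_e / r_min = 1588.0 / 49.43 = 32.1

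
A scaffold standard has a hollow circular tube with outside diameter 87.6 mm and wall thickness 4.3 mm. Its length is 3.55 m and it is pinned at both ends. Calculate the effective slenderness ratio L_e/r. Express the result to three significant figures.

λ ≈ 120

Inner diameter d_i = 87.6 − 2×4.3 = 79.00 mm
I = π(d_o⁴ − d_i⁴)/64 = π(87.6⁴ − 79.00⁴)/64 = 9.786×10^5 mm⁴
A = 1.125×10^3 mm²;  r_min = √(I/A) = √(9.786×10^5/1.125×10^3) = 29.49 mm
L_e = K·L = 1 × 3.55 m = 3.550 m = 3550.0 mm
λ = L_e / r_min = 3550.0 / 29.49 = 120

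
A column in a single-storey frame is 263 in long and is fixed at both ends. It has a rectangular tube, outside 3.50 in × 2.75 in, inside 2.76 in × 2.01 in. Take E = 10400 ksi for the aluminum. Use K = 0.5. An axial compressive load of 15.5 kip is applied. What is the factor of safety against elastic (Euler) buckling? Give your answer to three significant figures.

n ≈ 1.61

Weak-axis I_min = (h_o·b_o³ − h_i·b_i³)/12 with b_o = 2.75, b_i = 2.010 in (shorter outer/inner sides).
I_min = (3.50×2.75³ − 2.760×2.010³)/12 = 4.198 in⁴
Effective length L_e = K·L = 0.5 × 263 = 131.5 in
P_cr = π²EI / L_e² = π² × 10400×10³ × 4.198 / 131.5² = 2.492×10^4 lb
Factor of safety n = P_cr / P = 24.919 / 15.5 = 1.61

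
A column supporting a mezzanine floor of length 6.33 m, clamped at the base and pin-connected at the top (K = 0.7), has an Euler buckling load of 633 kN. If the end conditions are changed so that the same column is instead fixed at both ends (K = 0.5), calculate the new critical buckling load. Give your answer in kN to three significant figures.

P_cr ≈ 1240 kN

P_cr ∝ 1/K², so P_cr,new = P_cr,old × (K_old/K_new)² = 633 × (0.7/0.5)²
= 633 × 1.960 = 1240 kN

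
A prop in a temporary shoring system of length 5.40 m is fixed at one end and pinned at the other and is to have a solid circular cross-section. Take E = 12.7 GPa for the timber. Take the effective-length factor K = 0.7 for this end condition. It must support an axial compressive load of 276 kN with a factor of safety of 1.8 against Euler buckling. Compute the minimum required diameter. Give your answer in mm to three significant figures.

Required P_cr = n·P = 1.8 × 276 = 496.8 kN
L_e = K·L = 0.7 × 5.40 = 3.780 m
Required I = P_cr·L_e²/(π²E) = 4.968×10^5 × 3.780² / (π² × 1.27×10^10) = 5.663×10^-5 m⁴
I_req = 5.663×10^7 mm⁴
Solid circle: I = πd⁴/64  ⇒  d = (64I/π)^(1/4) = (64×5.663×10^7/π)^(1/4) = 184 mm

d ≈ 184 mm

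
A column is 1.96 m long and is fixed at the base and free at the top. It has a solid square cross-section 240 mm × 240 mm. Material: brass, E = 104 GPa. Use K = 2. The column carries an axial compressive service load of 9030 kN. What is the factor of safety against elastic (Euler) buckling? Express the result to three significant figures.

n ≈ 2.05

I = a⁴/12 = 240⁴/12 = 2.765×10^8 mm⁴
I = 2.765×10^8 mm⁴ = 2.765×10^-4 m⁴
Effective length L_e = K·L = 2 × 1.96 = 3.920 m
P_cr = π²EI / L_e² = π² × 104×10⁹ × 2.765×10^-4 / 3.920² = 1.847×10^7 N
Factor of safety n = P_cr / P = 18468 / 9030 = 2.05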